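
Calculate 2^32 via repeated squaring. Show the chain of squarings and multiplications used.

Computing 2^32 by squaring (build up from 2^1; each line after the first costs one multiplication):

2^1 = 2
2^2 = (2^1)^2 = 2^2 = 4
2^4 = (2^2)^2 = 4^2 = 16
2^8 = (2^4)^2 = 16^2 = 256
2^16 = (2^8)^2 = 256^2 = 65536
2^32 = (2^16)^2 = 65536^2 = 4294967296

Result: 4294967296
Multiplications needed: 5 (5 lines after 2^1)

2^32 = 4294967296. Using exponentiation by squaring, this requires 5 multiplications. The key idea: if the exponent is even, square the half-power; if odd, multiply by the base once.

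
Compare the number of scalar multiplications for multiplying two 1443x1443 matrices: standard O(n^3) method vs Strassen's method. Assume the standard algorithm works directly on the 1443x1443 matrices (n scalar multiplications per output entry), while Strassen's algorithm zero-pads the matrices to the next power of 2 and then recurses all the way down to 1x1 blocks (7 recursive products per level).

Matrix multiplication for 1443x1443 matrices:

Strassen's algorithm requires power-of-2 dimensions. Pad 1443x1443 to 2048x2048 (next power of 2).

Standard algorithm: 1443^3 = 3004685307 multiplications
Strassen's algorithm: 7^(log2(2048)) = 7^11 = 1977326743 multiplications
Savings: 3004685307 - 1977326743 = 1027358564 multiplications

Standard: 3004685307 multiplications (1443^3). Strassen: 1977326743 multiplications (7^11, after padding to 2048x2048). Strassen reduces 8 recursive multiplications to 7 at each level.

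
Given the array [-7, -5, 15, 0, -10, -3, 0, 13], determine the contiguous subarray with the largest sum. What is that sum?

Using Kadane's algorithm on [-7, -5, 15, 0, -10, -3, 0, 13]:

Scanning through the array:
Position 1 (value -5): max_ending_here = -5, max_so_far = -5
Position 2 (value 15): max_ending_here = 15, max_so_far = 15
Position 3 (value 0): max_ending_here = 15, max_so_far = 15
Position 4 (value -10): max_ending_here = 5, max_so_far = 15
Position 5 (value -3): max_ending_here = 2, max_so_far = 15
Position 6 (value 0): max_ending_here = 2, max_so_far = 15
Position 7 (value 13): max_ending_here = 15, max_so_far = 15

Maximum subarray: [15]
Maximum sum: 15

The maximum subarray is [15] with sum 15. This subarray runs from index 2 to index 2.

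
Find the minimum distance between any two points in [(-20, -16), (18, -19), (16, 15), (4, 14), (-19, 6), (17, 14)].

Computing all pairwise distances among 6 points:

d((-20, -16), (18, -19)) = 38.1182
d((-20, -16), (16, 15)) = 47.5079
d((-20, -16), (4, 14)) = 38.4187
d((-20, -16), (-19, 6)) = 22.0227
d((-20, -16), (17, 14)) = 47.634
d((18, -19), (16, 15)) = 34.0588
d((18, -19), (4, 14)) = 35.8469
d((18, -19), (-19, 6)) = 44.6542
d((18, -19), (17, 14)) = 33.0151
d((16, 15), (4, 14)) = 12.0416
d((16, 15), (-19, 6)) = 36.1386
d((16, 15), (17, 14)) = 1.4142 <-- minimum
d((4, 14), (-19, 6)) = 24.3516
d((4, 14), (17, 14)) = 13.0
d((-19, 6), (17, 14)) = 36.8782

Closest pair: (16, 15) and (17, 14) with distance 1.4142

The closest pair is (16, 15) and (17, 14) with Euclidean distance 1.4142. For 6 points, brute-force pairwise comparison is shown above. For large n, the divide-and-conquer algorithm (sort by x, recurse on halves, check the dividing strip) achieves O(n log n).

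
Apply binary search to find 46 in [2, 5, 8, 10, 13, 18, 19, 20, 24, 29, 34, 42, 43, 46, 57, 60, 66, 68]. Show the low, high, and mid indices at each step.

Binary search for 46 in [2, 5, 8, 10, 13, 18, 19, 20, 24, 29, 34, 42, 43, 46, 57, 60, 66, 68]:

lo=0, hi=17, mid=8, arr[mid]=24 -> 24 < 46, search right half
lo=9, hi=17, mid=13, arr[mid]=46 -> Found target at index 13!

Binary search finds 46 at index 13 after 2 comparisons. The search repeatedly halves the search space by comparing with the middle element.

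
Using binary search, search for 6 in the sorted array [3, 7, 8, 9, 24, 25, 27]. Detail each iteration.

Binary search for 6 in [3, 7, 8, 9, 24, 25, 27]:

lo=0, hi=6, mid=3, arr[mid]=9 -> 9 > 6, search left half
lo=0, hi=2, mid=1, arr[mid]=7 -> 7 > 6, search left half
lo=0, hi=0, mid=0, arr[mid]=3 -> 3 < 6, search right half
lo=1 > hi=0, target 6 not found

Binary search determines that 6 is not in the array after 3 comparisons. The search space was exhausted without finding the target.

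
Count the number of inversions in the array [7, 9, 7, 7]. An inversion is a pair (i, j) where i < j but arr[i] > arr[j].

Finding inversions in [7, 9, 7, 7]:

(1, 2): arr[1]=9 > arr[2]=7
(1, 3): arr[1]=9 > arr[3]=7

Total inversions: 2

The array has 2 inversion(s): (1,2), (1,3). Each pair (i,j) satisfies i < j and arr[i] > arr[j].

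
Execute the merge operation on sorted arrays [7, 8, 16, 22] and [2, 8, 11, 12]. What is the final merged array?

Merging process:

Compare 7 vs 2: take 2 from right. Merged: [2]
Compare 7 vs 8: take 7 from left. Merged: [2, 7]
Compare 8 vs 8: take 8 from left. Merged: [2, 7, 8]
Compare 16 vs 8: take 8 from right. Merged: [2, 7, 8, 8]
Compare 16 vs 11: take 11 from right. Merged: [2, 7, 8, 8, 11]
Compare 16 vs 12: take 12 from right. Merged: [2, 7, 8, 8, 11, 12]
Append remaining from left: [16, 22]. Merged: [2, 7, 8, 8, 11, 12, 16, 22]

Final merged array: [2, 7, 8, 8, 11, 12, 16, 22]
Total comparisons: 6

The merged array is [2, 7, 8, 8, 11, 12, 16, 22], requiring 6 comparisons. The merge step runs in O(n) time where n is the total number of elements.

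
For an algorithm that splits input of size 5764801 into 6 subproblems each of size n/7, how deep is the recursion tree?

For divide and conquer with division factor 7:

Problem sizes at each level:
Level 0: 5764801
Level 1: 823543
Level 2: 117649
Level 3: 16807
Level 4: 2401
Level 5: 343
Level 6: 49
Level 7: 7
Level 8: 1

The root is level 0 and the size-1 base case is level 8 (the tree spans levels 0 through 8, i.e. 9 levels counting the root), so the depth is the number of divisions: log_7(5764801) = 8

The recursion tree depth is log_7(5764801) = 8. At each level, the problem size is divided by 7, so it takes 8 divisions to reduce to a base case of size 1. The algorithm makes 6 recursive calls at each level.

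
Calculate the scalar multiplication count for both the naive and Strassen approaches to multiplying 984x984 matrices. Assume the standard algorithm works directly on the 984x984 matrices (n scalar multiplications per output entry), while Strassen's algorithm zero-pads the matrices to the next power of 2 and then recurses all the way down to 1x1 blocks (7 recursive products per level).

Matrix multiplication for 984x984 matrices:

Strassen's algorithm requires power-of-2 dimensions. Pad 984x984 to 1024x1024 (next power of 2).

Standard algorithm: 984^3 = 952763904 multiplications
Strassen's algorithm: 7^(log2(1024)) = 7^10 = 282475249 multiplications
Savings: 952763904 - 282475249 = 670288655 multiplications

Standard: 952763904 multiplications (984^3). Strassen: 282475249 multiplications (7^10, after padding to 1024x1024). Strassen reduces 8 recursive multiplications to 7 at each level.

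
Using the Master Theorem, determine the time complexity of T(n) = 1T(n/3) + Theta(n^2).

Master Theorem for T(n) = 1T(n/3) + O(n^2):

a = 1, b = 3, c = 2
log_b(a) = log_3(1) = 0.0000

Case 3: c = 2 > log_3(1) = 0.0000
T(n) = O(n^2) = O(n^2)

For T(n) = 1T(n/3) + O(n^2): log_3(1) = 0.0000. This is Case 3 of the Master Theorem (c > log_b(a), work dominated by root), giving O(n^2).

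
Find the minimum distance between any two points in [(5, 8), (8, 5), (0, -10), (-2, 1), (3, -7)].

Computing all pairwise distances among 5 points:

d((5, 8), (8, 5)) = 4.2426 <-- minimum
d((5, 8), (0, -10)) = 18.6815
d((5, 8), (-2, 1)) = 9.8995
d((5, 8), (3, -7)) = 15.1327
d((8, 5), (0, -10)) = 17.0
d((8, 5), (-2, 1)) = 10.7703
d((8, 5), (3, -7)) = 13.0
d((0, -10), (-2, 1)) = 11.1803
d((0, -10), (3, -7)) = 4.2426 <-- minimum
d((-2, 1), (3, -7)) = 9.434

Minimum distance: 4.2426 (tie among 2 pairs: (5, 8) and (8, 5); (0, -10) and (3, -7))

The minimum Euclidean distance is 4.2426. There is a tie: 2 pairs achieve this minimum — (5, 8) and (8, 5); (0, -10) and (3, -7). Any of these is a valid closest pair. For 5 points, brute-force pairwise comparison is shown above. For large n, the divide-and-conquer algorithm (sort by x, recurse on halves, check the dividing strip) achieves O(n log n).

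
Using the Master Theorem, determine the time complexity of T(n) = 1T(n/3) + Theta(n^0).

Master Theorem for T(n) = 1T(n/3) + O(n^0):

a = 1, b = 3, c = 0
log_b(a) = log_3(1) = 0.0000

Case 2: c = 0 = log_3(1) = 0.0000
T(n) = O(n^0 log n) = O(log n)

For T(n) = 1T(n/3) + O(n^0): log_3(1) = 0.0000. This is Case 2 of the Master Theorem (c = log_b(a), equal work at all levels), giving O(log n).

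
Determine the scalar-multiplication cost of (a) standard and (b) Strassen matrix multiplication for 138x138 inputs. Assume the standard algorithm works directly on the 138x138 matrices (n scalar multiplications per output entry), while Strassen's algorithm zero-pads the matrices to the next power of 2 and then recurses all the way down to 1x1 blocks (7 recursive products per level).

Matrix multiplication for 138x138 matrices:

Strassen's algorithm requires power-of-2 dimensions. Pad 138x138 to 256x256 (next power of 2).

Standard algorithm: 138^3 = 2628072 multiplications
Strassen's algorithm: 7^(log2(256)) = 7^8 = 5764801 multiplications
Difference: 2628072 - 5764801 = -3136729 (Strassen uses MORE here due to padding overhead — for small or just-over-power-of-2 n, padding can outweigh the per-level savings)

Standard: 2628072 multiplications (138^3). Strassen: 5764801 multiplications (7^8, after padding to 256x256). Strassen reduces 8 recursive multiplications to 7 at each level.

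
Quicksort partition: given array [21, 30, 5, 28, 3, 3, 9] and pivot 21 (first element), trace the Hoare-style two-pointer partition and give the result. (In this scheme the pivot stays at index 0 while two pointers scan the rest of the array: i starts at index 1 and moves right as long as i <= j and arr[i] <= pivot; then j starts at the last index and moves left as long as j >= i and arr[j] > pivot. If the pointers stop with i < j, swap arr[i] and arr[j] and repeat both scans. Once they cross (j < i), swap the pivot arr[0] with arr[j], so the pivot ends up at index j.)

Hoare-style two-pointer partition with pivot = 21:

Initial array: [21, 30, 5, 28, 3, 3, 9]

Pointers start at i = 1, j = 6.
i stops at index 1 (arr[1]=30 > 21), j stops at index 6 (arr[6]=9 <= 21): swap arr[1] and arr[6], array becomes [21, 9, 5, 28, 3, 3, 30]
i stops at index 3 (arr[3]=28 > 21), j stops at index 5 (arr[5]=3 <= 21): swap arr[3] and arr[5], array becomes [21, 9, 5, 3, 3, 28, 30]
i ends at 5, j ends at 4: the pointers have crossed (j < i), so scanning stops.

Swap pivot arr[0] with arr[4] to place pivot at position 4: [3, 9, 5, 3, 21, 28, 30]
Pivot position: 4

After partitioning with pivot 21, the array becomes [3, 9, 5, 3, 21, 28, 30]. The pivot is placed at index 4. All elements to the left of the pivot are <= 21, and all elements to the right are > 21.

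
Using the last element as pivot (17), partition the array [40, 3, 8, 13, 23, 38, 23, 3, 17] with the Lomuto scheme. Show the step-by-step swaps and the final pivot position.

Lomuto partition with pivot = 17:

Initial array: [40, 3, 8, 13, 23, 38, 23, 3, 17]

arr[0]=40 > 17: no swap
arr[1]=3 <= 17: swap with position 0, array becomes [3, 40, 8, 13, 23, 38, 23, 3, 17]
arr[2]=8 <= 17: swap with position 1, array becomes [3, 8, 40, 13, 23, 38, 23, 3, 17]
arr[3]=13 <= 17: swap with position 2, array becomes [3, 8, 13, 40, 23, 38, 23, 3, 17]
arr[4]=23 > 17: no swap
arr[5]=38 > 17: no swap
arr[6]=23 > 17: no swap
arr[7]=3 <= 17: swap with position 3, array becomes [3, 8, 13, 3, 23, 38, 23, 40, 17]

Place pivot at position 4: [3, 8, 13, 3, 17, 38, 23, 40, 23]
Pivot position: 4

After partitioning with pivot 17, the array becomes [3, 8, 13, 3, 17, 38, 23, 40, 23]. The pivot is placed at index 4. All elements to the left of the pivot are <= 17, and all elements to the right are > 17.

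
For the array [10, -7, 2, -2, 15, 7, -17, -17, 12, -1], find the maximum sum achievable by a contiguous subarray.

Using Kadane's algorithm on [10, -7, 2, -2, 15, 7, -17, -17, 12, -1]:

Scanning through the array:
Position 1 (value -7): max_ending_here = 3, max_so_far = 10
Position 2 (value 2): max_ending_here = 5, max_so_far = 10
Position 3 (value -2): max_ending_here = 3, max_so_far = 10
Position 4 (value 15): max_ending_here = 18, max_so_far = 18
Position 5 (value 7): max_ending_here = 25, max_so_far = 25
Position 6 (value -17): max_ending_here = 8, max_so_far = 25
Position 7 (value -17): max_ending_here = -9, max_so_far = 25
Position 8 (value 12): max_ending_here = 12, max_so_far = 25
Position 9 (value -1): max_ending_here = 11, max_so_far = 25

Maximum subarray: [10, -7, 2, -2, 15, 7]
Maximum sum: 25

The maximum subarray is [10, -7, 2, -2, 15, 7] with sum 25. This subarray runs from index 0 to index 5.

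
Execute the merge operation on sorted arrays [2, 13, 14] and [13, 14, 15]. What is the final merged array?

Merging process:

Compare 2 vs 13: take 2 from left. Merged: [2]
Compare 13 vs 13: take 13 from left. Merged: [2, 13]
Compare 14 vs 13: take 13 from right. Merged: [2, 13, 13]
Compare 14 vs 14: take 14 from left. Merged: [2, 13, 13, 14]
Append remaining from right: [14, 15]. Merged: [2, 13, 13, 14, 14, 15]

Final merged array: [2, 13, 13, 14, 14, 15]
Total comparisons: 4

The merged array is [2, 13, 13, 14, 14, 15], requiring 4 comparisons. The merge step runs in O(n) time where n is the total number of elements.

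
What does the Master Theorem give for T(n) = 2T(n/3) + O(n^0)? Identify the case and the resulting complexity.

Master Theorem for T(n) = 2T(n/3) + O(n^0):

a = 2, b = 3, c = 0
log_b(a) = log_3(2) = 0.6309

Case 1: c = 0 < log_3(2) = 0.6309
T(n) = O(n^(log_3 2))

For T(n) = 2T(n/3) + O(n^0): log_3(2) = 0.6309. This is Case 1 of the Master Theorem (c < log_b(a), work dominated by leaves), giving O(n^(log_3 2)).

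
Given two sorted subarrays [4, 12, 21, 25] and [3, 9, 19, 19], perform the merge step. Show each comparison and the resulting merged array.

Merging process:

Compare 4 vs 3: take 3 from right. Merged: [3]
Compare 4 vs 9: take 4 from left. Merged: [3, 4]
Compare 12 vs 9: take 9 from right. Merged: [3, 4, 9]
Compare 12 vs 19: take 12 from left. Merged: [3, 4, 9, 12]
Compare 21 vs 19: take 19 from right. Merged: [3, 4, 9, 12, 19]
Compare 21 vs 19: take 19 from right. Merged: [3, 4, 9, 12, 19, 19]
Append remaining from left: [21, 25]. Merged: [3, 4, 9, 12, 19, 19, 21, 25]

Final merged array: [3, 4, 9, 12, 19, 19, 21, 25]
Total comparisons: 6

The merged array is [3, 4, 9, 12, 19, 19, 21, 25], requiring 6 comparisons. The merge step runs in O(n) time where n is the total number of elements.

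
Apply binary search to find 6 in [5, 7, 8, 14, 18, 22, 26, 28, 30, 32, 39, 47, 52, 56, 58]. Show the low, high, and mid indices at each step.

Binary search for 6 in [5, 7, 8, 14, 18, 22, 26, 28, 30, 32, 39, 47, 52, 56, 58]:

lo=0, hi=14, mid=7, arr[mid]=28 -> 28 > 6, search left half
lo=0, hi=6, mid=3, arr[mid]=14 -> 14 > 6, search left half
lo=0, hi=2, mid=1, arr[mid]=7 -> 7 > 6, search left half
lo=0, hi=0, mid=0, arr[mid]=5 -> 5 < 6, search right half
lo=1 > hi=0, target 6 not found

Binary search determines that 6 is not in the array after 4 comparisons. The search space was exhausted without finding the target.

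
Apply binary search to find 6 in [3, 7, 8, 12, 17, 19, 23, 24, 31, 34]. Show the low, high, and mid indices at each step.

Binary search for 6 in [3, 7, 8, 12, 17, 19, 23, 24, 31, 34]:

lo=0, hi=9, mid=4, arr[mid]=17 -> 17 > 6, search left half
lo=0, hi=3, mid=1, arr[mid]=7 -> 7 > 6, search left half
lo=0, hi=0, mid=0, arr[mid]=3 -> 3 < 6, search right half
lo=1 > hi=0, target 6 not found

Binary search determines that 6 is not in the array after 3 comparisons. The search space was exhausted without finding the target.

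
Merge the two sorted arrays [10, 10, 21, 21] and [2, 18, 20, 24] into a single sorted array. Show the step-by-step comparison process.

Merging process:

Compare 10 vs 2: take 2 from right. Merged: [2]
Compare 10 vs 18: take 10 from left. Merged: [2, 10]
Compare 10 vs 18: take 10 from left. Merged: [2, 10, 10]
Compare 21 vs 18: take 18 from right. Merged: [2, 10, 10, 18]
Compare 21 vs 20: take 20 from right. Merged: [2, 10, 10, 18, 20]
Compare 21 vs 24: take 21 from left. Merged: [2, 10, 10, 18, 20, 21]
Compare 21 vs 24: take 21 from left. Merged: [2, 10, 10, 18, 20, 21, 21]
Append remaining from right: [24]. Merged: [2, 10, 10, 18, 20, 21, 21, 24]

Final merged array: [2, 10, 10, 18, 20, 21, 21, 24]
Total comparisons: 7

The merged array is [2, 10, 10, 18, 20, 21, 21, 24], requiring 7 comparisons. The merge step runs in O(n) time where n is the total number of elements.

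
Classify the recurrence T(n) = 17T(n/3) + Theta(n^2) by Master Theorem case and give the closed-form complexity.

Master Theorem for T(n) = 17T(n/3) + O(n^2):

a = 17, b = 3, c = 2
log_b(a) = log_3(17) = 2.5789

Case 1: c = 2 < log_3(17) = 2.5789
T(n) = O(n^(log_3 17))

For T(n) = 17T(n/3) + O(n^2): log_3(17) = 2.5789. This is Case 1 of the Master Theorem (c < log_b(a), work dominated by leaves), giving O(n^(log_3 17)).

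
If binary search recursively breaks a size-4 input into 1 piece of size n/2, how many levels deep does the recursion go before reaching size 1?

For divide and conquer with division factor 2:

Problem sizes at each level:
Level 0: 4
Level 1: 2
Level 2: 1

The root is level 0 and the size-1 base case is level 2 (the tree spans levels 0 through 2, i.e. 3 levels counting the root), so the depth is the number of divisions: log_2(4) = 2

The recursion tree depth is log_2(4) = 2. At each level, the problem size is divided by 2, so it takes 2 divisions to reduce to a base case of size 1. The algorithm makes 1 recursive call at each level.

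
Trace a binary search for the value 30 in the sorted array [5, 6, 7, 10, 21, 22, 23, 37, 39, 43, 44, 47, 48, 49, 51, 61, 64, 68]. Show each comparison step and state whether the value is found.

Binary search for 30 in [5, 6, 7, 10, 21, 22, 23, 37, 39, 43, 44, 47, 48, 49, 51, 61, 64, 68]:

lo=0, hi=17, mid=8, arr[mid]=39 -> 39 > 30, search left half
lo=0, hi=7, mid=3, arr[mid]=10 -> 10 < 30, search right half
lo=4, hi=7, mid=5, arr[mid]=22 -> 22 < 30, search right half
lo=6, hi=7, mid=6, arr[mid]=23 -> 23 < 30, search right half
lo=7, hi=7, mid=7, arr[mid]=37 -> 37 > 30, search left half
lo=7 > hi=6, target 30 not found

Binary search determines that 30 is not in the array after 5 comparisons. The search space was exhausted without finding the target.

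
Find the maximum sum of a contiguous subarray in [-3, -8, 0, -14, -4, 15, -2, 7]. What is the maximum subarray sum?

Using Kadane's algorithm on [-3, -8, 0, -14, -4, 15, -2, 7]:

Scanning through the array:
Position 1 (value -8): max_ending_here = -8, max_so_far = -3
Position 2 (value 0): max_ending_here = 0, max_so_far = 0
Position 3 (value -14): max_ending_here = -14, max_so_far = 0
Position 4 (value -4): max_ending_here = -4, max_so_far = 0
Position 5 (value 15): max_ending_here = 15, max_so_far = 15
Position 6 (value -2): max_ending_here = 13, max_so_far = 15
Position 7 (value 7): max_ending_here = 20, max_so_far = 20

Maximum subarray: [15, -2, 7]
Maximum sum: 20

The maximum subarray is [15, -2, 7] with sum 20. This subarray runs from index 5 to index 7.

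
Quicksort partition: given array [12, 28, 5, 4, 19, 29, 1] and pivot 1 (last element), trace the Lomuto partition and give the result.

Lomuto partition with pivot = 1:

Initial array: [12, 28, 5, 4, 19, 29, 1]

arr[0]=12 > 1: no swap
arr[1]=28 > 1: no swap
arr[2]=5 > 1: no swap
arr[3]=4 > 1: no swap
arr[4]=19 > 1: no swap
arr[5]=29 > 1: no swap

Place pivot at position 0: [1, 28, 5, 4, 19, 29, 12]
Pivot position: 0

After partitioning with pivot 1, the array becomes [1, 28, 5, 4, 19, 29, 12]. The pivot is placed at index 0. All elements to the left of the pivot are <= 1, and all elements to the right are > 1.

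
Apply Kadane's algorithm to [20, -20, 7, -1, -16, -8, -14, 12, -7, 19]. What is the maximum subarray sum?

Using Kadane's algorithm on [20, -20, 7, -1, -16, -8, -14, 12, -7, 19]:

Scanning through the array:
Position 1 (value -20): max_ending_here = 0, max_so_far = 20
Position 2 (value 7): max_ending_here = 7, max_so_far = 20
Position 3 (value -1): max_ending_here = 6, max_so_far = 20
Position 4 (value -16): max_ending_here = -10, max_so_far = 20
Position 5 (value -8): max_ending_here = -8, max_so_far = 20
Position 6 (value -14): max_ending_here = -14, max_so_far = 20
Position 7 (value 12): max_ending_here = 12, max_so_far = 20
Position 8 (value -7): max_ending_here = 5, max_so_far = 20
Position 9 (value 19): max_ending_here = 24, max_so_far = 24

Maximum subarray: [12, -7, 19]
Maximum sum: 24

The maximum subarray is [12, -7, 19] with sum 24. This subarray runs from index 7 to index 9.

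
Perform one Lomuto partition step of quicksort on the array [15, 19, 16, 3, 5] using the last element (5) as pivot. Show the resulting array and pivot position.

Lomuto partition with pivot = 5:

Initial array: [15, 19, 16, 3, 5]

arr[0]=15 > 5: no swap
arr[1]=19 > 5: no swap
arr[2]=16 > 5: no swap
arr[3]=3 <= 5: swap with position 0, array becomes [3, 19, 16, 15, 5]

Place pivot at position 1: [3, 5, 16, 15, 19]
Pivot position: 1

After partitioning with pivot 5, the array becomes [3, 5, 16, 15, 19]. The pivot is placed at index 1. All elements to the left of the pivot are <= 5, and all elements to the right are > 5.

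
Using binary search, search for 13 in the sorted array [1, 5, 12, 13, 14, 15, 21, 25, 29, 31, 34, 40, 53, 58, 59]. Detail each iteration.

Binary search for 13 in [1, 5, 12, 13, 14, 15, 21, 25, 29, 31, 34, 40, 53, 58, 59]:

lo=0, hi=14, mid=7, arr[mid]=25 -> 25 > 13, search left half
lo=0, hi=6, mid=3, arr[mid]=13 -> Found target at index 3!

Binary search finds 13 at index 3 after 2 comparisons. The search repeatedly halves the search space by comparing with the middle element.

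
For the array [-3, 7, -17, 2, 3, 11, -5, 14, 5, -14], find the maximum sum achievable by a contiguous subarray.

Using Kadane's algorithm on [-3, 7, -17, 2, 3, 11, -5, 14, 5, -14]:

Scanning through the array:
Position 1 (value 7): max_ending_here = 7, max_so_far = 7
Position 2 (value -17): max_ending_here = -10, max_so_far = 7
Position 3 (value 2): max_ending_here = 2, max_so_far = 7
Position 4 (value 3): max_ending_here = 5, max_so_far = 7
Position 5 (value 11): max_ending_here = 16, max_so_far = 16
Position 6 (value -5): max_ending_here = 11, max_so_far = 16
Position 7 (value 14): max_ending_here = 25, max_so_far = 25
Position 8 (value 5): max_ending_here = 30, max_so_far = 30
Position 9 (value -14): max_ending_here = 16, max_so_far = 30

Maximum subarray: [2, 3, 11, -5, 14, 5]
Maximum sum: 30

The maximum subarray is [2, 3, 11, -5, 14, 5] with sum 30. This subarray runs from index 3 to index 8.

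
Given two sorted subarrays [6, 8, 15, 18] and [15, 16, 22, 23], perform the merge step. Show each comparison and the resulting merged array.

Merging process:

Compare 6 vs 15: take 6 from left. Merged: [6]
Compare 8 vs 15: take 8 from left. Merged: [6, 8]
Compare 15 vs 15: take 15 from left. Merged: [6, 8, 15]
Compare 18 vs 15: take 15 from right. Merged: [6, 8, 15, 15]
Compare 18 vs 16: take 16 from right. Merged: [6, 8, 15, 15, 16]
Compare 18 vs 22: take 18 from left. Merged: [6, 8, 15, 15, 16, 18]
Append remaining from right: [22, 23]. Merged: [6, 8, 15, 15, 16, 18, 22, 23]

Final merged array: [6, 8, 15, 15, 16, 18, 22, 23]
Total comparisons: 6

The merged array is [6, 8, 15, 15, 16, 18, 22, 23], requiring 6 comparisons. The merge step runs in O(n) time where n is the total number of elements.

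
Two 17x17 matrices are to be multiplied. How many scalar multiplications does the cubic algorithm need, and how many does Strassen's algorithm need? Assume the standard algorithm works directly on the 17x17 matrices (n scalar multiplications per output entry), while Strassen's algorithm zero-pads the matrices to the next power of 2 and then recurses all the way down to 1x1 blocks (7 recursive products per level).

Matrix multiplication for 17x17 matrices:

Strassen's algorithm requires power-of-2 dimensions. Pad 17x17 to 32x32 (next power of 2).

Standard algorithm: 17^3 = 4913 multiplications
Strassen's algorithm: 7^(log2(32)) = 7^5 = 16807 multiplications
Difference: 4913 - 16807 = -11894 (Strassen uses MORE here due to padding overhead — for small or just-over-power-of-2 n, padding can outweigh the per-level savings)

Standard: 4913 multiplications (17^3). Strassen: 16807 multiplications (7^5, after padding to 32x32). Strassen reduces 8 recursive multiplications to 7 at each level.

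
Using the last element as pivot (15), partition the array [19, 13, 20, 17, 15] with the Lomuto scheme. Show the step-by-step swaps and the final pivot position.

Lomuto partition with pivot = 15:

Initial array: [19, 13, 20, 17, 15]

arr[0]=19 > 15: no swap
arr[1]=13 <= 15: swap with position 0, array becomes [13, 19, 20, 17, 15]
arr[2]=20 > 15: no swap
arr[3]=17 > 15: no swap

Place pivot at position 1: [13, 15, 20, 17, 19]
Pivot position: 1

After partitioning with pivot 15, the array becomes [13, 15, 20, 17, 19]. The pivot is placed at index 1. All elements to the left of the pivot are <= 15, and all elements to the right are > 15.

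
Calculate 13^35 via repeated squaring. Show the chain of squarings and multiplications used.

Computing 13^35 by squaring (build up from 13^1; each line after the first costs one multiplication):

13^1 = 13
13^2 = (13^1)^2 = 13^2 = 169
13^4 = (13^2)^2 = 169^2 = 28561
13^8 = (13^4)^2 = 28561^2 = 815730721
13^16 = (13^8)^2 = 815730721^2 = 665416609183179841
13^17 = 13 * 13^16 = 13 * 665416609183179841 = 8650415919381337933
13^34 = (13^17)^2 = 8650415919381337933^2 = 74829695578286078013428929473144712489
13^35 = 13 * 13^34 = 13 * 74829695578286078013428929473144712489 = 972786042517719014174576083150881262357

Result: 972786042517719014174576083150881262357
Multiplications needed: 7 (7 lines after 13^1)

13^35 = 972786042517719014174576083150881262357. Using exponentiation by squaring, this requires 7 multiplications. The key idea: if the exponent is even, square the half-power; if odd, multiply by the base once.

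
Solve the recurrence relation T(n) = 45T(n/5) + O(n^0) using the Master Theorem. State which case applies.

Master Theorem for T(n) = 45T(n/5) + O(n^0):

a = 45, b = 5, c = 0
log_b(a) = log_5(45) = 2.3652

Case 1: c = 0 < log_5(45) = 2.3652
T(n) = O(n^(log_5 45))

For T(n) = 45T(n/5) + O(n^0): log_5(45) = 2.3652. This is Case 1 of the Master Theorem (c < log_b(a), work dominated by leaves), giving O(n^(log_5 45)).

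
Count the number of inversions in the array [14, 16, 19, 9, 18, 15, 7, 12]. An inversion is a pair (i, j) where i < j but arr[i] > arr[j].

Finding inversions in [14, 16, 19, 9, 18, 15, 7, 12]:

(0, 3): arr[0]=14 > arr[3]=9
(0, 6): arr[0]=14 > arr[6]=7
(0, 7): arr[0]=14 > arr[7]=12
(1, 3): arr[1]=16 > arr[3]=9
(1, 5): arr[1]=16 > arr[5]=15
(1, 6): arr[1]=16 > arr[6]=7
(1, 7): arr[1]=16 > arr[7]=12
(2, 3): arr[2]=19 > arr[3]=9
(2, 4): arr[2]=19 > arr[4]=18
(2, 5): arr[2]=19 > arr[5]=15
(2, 6): arr[2]=19 > arr[6]=7
(2, 7): arr[2]=19 > arr[7]=12
(3, 6): arr[3]=9 > arr[6]=7
(4, 5): arr[4]=18 > arr[5]=15
(4, 6): arr[4]=18 > arr[6]=7
(4, 7): arr[4]=18 > arr[7]=12
(5, 6): arr[5]=15 > arr[6]=7
(5, 7): arr[5]=15 > arr[7]=12

Total inversions: 18

The array has 18 inversion(s): (0,3), (0,6), (0,7), (1,3), (1,5), (1,6), (1,7), (2,3), (2,4), (2,5), (2,6), (2,7), (3,6), (4,5), (4,6), (4,7), (5,6), (5,7). Each pair (i,j) satisfies i < j and arr[i] > arr[j].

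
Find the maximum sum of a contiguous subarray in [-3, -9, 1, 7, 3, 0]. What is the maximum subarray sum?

Using Kadane's algorithm on [-3, -9, 1, 7, 3, 0]:

Scanning through the array:
Position 1 (value -9): max_ending_here = -9, max_so_far = -3
Position 2 (value 1): max_ending_here = 1, max_so_far = 1
Position 3 (value 7): max_ending_here = 8, max_so_far = 8
Position 4 (value 3): max_ending_here = 11, max_so_far = 11
Position 5 (value 0): max_ending_here = 11, max_so_far = 11

Maximum subarray: [1, 7, 3]
Maximum sum: 11

The maximum subarray is [1, 7, 3] with sum 11. This subarray runs from index 2 to index 4.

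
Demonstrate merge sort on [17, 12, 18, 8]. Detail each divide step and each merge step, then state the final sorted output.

Merge sort trace:

Split: [17, 12, 18, 8] -> [17, 12] and [18, 8]
  Split: [17, 12] -> [17] and [12]
  Merge: [17] + [12] -> [12, 17]
  Split: [18, 8] -> [18] and [8]
  Merge: [18] + [8] -> [8, 18]
Merge: [12, 17] + [8, 18] -> [8, 12, 17, 18]

Final sorted array: [8, 12, 17, 18]

The merge sort proceeds by recursively splitting the array and merging sorted halves.
After all merges, the sorted array is [8, 12, 17, 18].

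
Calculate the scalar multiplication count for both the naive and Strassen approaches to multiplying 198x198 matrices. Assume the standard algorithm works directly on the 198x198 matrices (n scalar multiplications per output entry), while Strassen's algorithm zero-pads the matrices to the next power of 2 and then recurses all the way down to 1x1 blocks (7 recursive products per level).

Matrix multiplication for 198x198 matrices:

Strassen's algorithm requires power-of-2 dimensions. Pad 198x198 to 256x256 (next power of 2).

Standard algorithm: 198^3 = 7762392 multiplications
Strassen's algorithm: 7^(log2(256)) = 7^8 = 5764801 multiplications
Savings: 7762392 - 5764801 = 1997591 multiplications

Standard: 7762392 multiplications (198^3). Strassen: 5764801 multiplications (7^8, after padding to 256x256). Strassen reduces 8 recursive multiplications to 7 at each level.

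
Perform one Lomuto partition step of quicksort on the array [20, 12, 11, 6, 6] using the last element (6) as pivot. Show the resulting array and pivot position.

Lomuto partition with pivot = 6:

Initial array: [20, 12, 11, 6, 6]

arr[0]=20 > 6: no swap
arr[1]=12 > 6: no swap
arr[2]=11 > 6: no swap
arr[3]=6 <= 6: swap with position 0, array becomes [6, 12, 11, 20, 6]

Place pivot at position 1: [6, 6, 11, 20, 12]
Pivot position: 1

After partitioning with pivot 6, the array becomes [6, 6, 11, 20, 12]. The pivot is placed at index 1. All elements to the left of the pivot are <= 6, and all elements to the right are > 6.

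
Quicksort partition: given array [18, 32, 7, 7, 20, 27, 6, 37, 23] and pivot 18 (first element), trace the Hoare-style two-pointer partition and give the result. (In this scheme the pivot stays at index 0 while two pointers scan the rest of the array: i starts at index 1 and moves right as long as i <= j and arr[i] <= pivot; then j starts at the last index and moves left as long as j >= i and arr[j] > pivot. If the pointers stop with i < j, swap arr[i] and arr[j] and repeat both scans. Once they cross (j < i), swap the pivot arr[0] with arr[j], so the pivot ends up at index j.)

Hoare-style two-pointer partition with pivot = 18:

Initial array: [18, 32, 7, 7, 20, 27, 6, 37, 23]

Pointers start at i = 1, j = 8.
i stops at index 1 (arr[1]=32 > 18), j stops at index 6 (arr[6]=6 <= 18): swap arr[1] and arr[6], array becomes [18, 6, 7, 7, 20, 27, 32, 37, 23]
i ends at 4, j ends at 3: the pointers have crossed (j < i), so scanning stops.

Swap pivot arr[0] with arr[3] to place pivot at position 3: [7, 6, 7, 18, 20, 27, 32, 37, 23]
Pivot position: 3

After partitioning with pivot 18, the array becomes [7, 6, 7, 18, 20, 27, 32, 37, 23]. The pivot is placed at index 3. All elements to the left of the pivot are <= 18, and all elements to the right are > 18.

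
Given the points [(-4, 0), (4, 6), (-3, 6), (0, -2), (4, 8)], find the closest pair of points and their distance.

Computing all pairwise distances among 5 points:

d((-4, 0), (4, 6)) = 10.0
d((-4, 0), (-3, 6)) = 6.0828
d((-4, 0), (0, -2)) = 4.4721
d((-4, 0), (4, 8)) = 11.3137
d((4, 6), (-3, 6)) = 7.0
d((4, 6), (0, -2)) = 8.9443
d((4, 6), (4, 8)) = 2.0 <-- minimum
d((-3, 6), (0, -2)) = 8.544
d((-3, 6), (4, 8)) = 7.2801
d((0, -2), (4, 8)) = 10.7703

Closest pair: (4, 6) and (4, 8) with distance 2.0

The closest pair is (4, 6) and (4, 8) with Euclidean distance 2.0. For 5 points, brute-force pairwise comparison is shown above. For large n, the divide-and-conquer algorithm (sort by x, recurse on halves, check the dividing strip) achieves O(n log n).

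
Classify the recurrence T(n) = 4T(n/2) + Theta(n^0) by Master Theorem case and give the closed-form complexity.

Master Theorem for T(n) = 4T(n/2) + O(n^0):

a = 4, b = 2, c = 0
log_b(a) = log_2(4) = 2.0000

Case 1: c = 0 < log_2(4) = 2.0000
T(n) = O(n^(log_2 4)) = O(n^2)

For T(n) = 4T(n/2) + O(n^0): log_2(4) = 2.0000. This is Case 1 of the Master Theorem (c < log_b(a), work dominated by leaves), giving O(n^2).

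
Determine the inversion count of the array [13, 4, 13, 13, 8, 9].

Finding inversions in [13, 4, 13, 13, 8, 9]:

(0, 1): arr[0]=13 > arr[1]=4
(0, 4): arr[0]=13 > arr[4]=8
(0, 5): arr[0]=13 > arr[5]=9
(2, 4): arr[2]=13 > arr[4]=8
(2, 5): arr[2]=13 > arr[5]=9
(3, 4): arr[3]=13 > arr[4]=8
(3, 5): arr[3]=13 > arr[5]=9

Total inversions: 7

The array has 7 inversion(s): (0,1), (0,4), (0,5), (2,4), (2,5), (3,4), (3,5). Each pair (i,j) satisfies i < j and arr[i] > arr[j].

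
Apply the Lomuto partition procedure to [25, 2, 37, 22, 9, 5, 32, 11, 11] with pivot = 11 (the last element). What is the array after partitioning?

Lomuto partition with pivot = 11:

Initial array: [25, 2, 37, 22, 9, 5, 32, 11, 11]

arr[0]=25 > 11: no swap
arr[1]=2 <= 11: swap with position 0, array becomes [2, 25, 37, 22, 9, 5, 32, 11, 11]
arr[2]=37 > 11: no swap
arr[3]=22 > 11: no swap
arr[4]=9 <= 11: swap with position 1, array becomes [2, 9, 37, 22, 25, 5, 32, 11, 11]
arr[5]=5 <= 11: swap with position 2, array becomes [2, 9, 5, 22, 25, 37, 32, 11, 11]
arr[6]=32 > 11: no swap
arr[7]=11 <= 11: swap with position 3, array becomes [2, 9, 5, 11, 25, 37, 32, 22, 11]

Place pivot at position 4: [2, 9, 5, 11, 11, 37, 32, 22, 25]
Pivot position: 4

After partitioning with pivot 11, the array becomes [2, 9, 5, 11, 11, 37, 32, 22, 25]. The pivot is placed at index 4. All elements to the left of the pivot are <= 11, and all elements to the right are > 11.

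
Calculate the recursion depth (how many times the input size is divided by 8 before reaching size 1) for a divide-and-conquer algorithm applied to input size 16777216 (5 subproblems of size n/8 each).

For divide and conquer with division factor 8:

Problem sizes at each level:
Level 0: 16777216
Level 1: 2097152
Level 2: 262144
Level 3: 32768
Level 4: 4096
Level 5: 512
Level 6: 64
Level 7: 8
Level 8: 1

The root is level 0 and the size-1 base case is level 8 (the tree spans levels 0 through 8, i.e. 9 levels counting the root), so the depth is the number of divisions: log_8(16777216) = 8

The recursion tree depth is log_8(16777216) = 8. At each level, the problem size is divided by 8, so it takes 8 divisions to reduce to a base case of size 1. The algorithm makes 5 recursive calls at each level.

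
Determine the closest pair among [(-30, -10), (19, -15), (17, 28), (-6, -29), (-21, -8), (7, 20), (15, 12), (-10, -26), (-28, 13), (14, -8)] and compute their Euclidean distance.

Computing all pairwise distances among 10 points:

d((-30, -10), (19, -15)) = 49.2544
d((-30, -10), (17, 28)) = 60.4401
d((-30, -10), (-6, -29)) = 30.6105
d((-30, -10), (-21, -8)) = 9.2195
d((-30, -10), (7, 20)) = 47.634
d((-30, -10), (15, 12)) = 50.0899
d((-30, -10), (-10, -26)) = 25.6125
d((-30, -10), (-28, 13)) = 23.0868
d((-30, -10), (14, -8)) = 44.0454
d((19, -15), (17, 28)) = 43.0465
d((19, -15), (-6, -29)) = 28.6531
d((19, -15), (-21, -8)) = 40.6079
d((19, -15), (7, 20)) = 37.0
d((19, -15), (15, 12)) = 27.2947
d((19, -15), (-10, -26)) = 31.0161
d((19, -15), (-28, 13)) = 54.7083
d((19, -15), (14, -8)) = 8.6023
d((17, 28), (-6, -29)) = 61.4654
d((17, 28), (-21, -8)) = 52.345
d((17, 28), (7, 20)) = 12.8062
d((17, 28), (15, 12)) = 16.1245
d((17, 28), (-10, -26)) = 60.3738
d((17, 28), (-28, 13)) = 47.4342
d((17, 28), (14, -8)) = 36.1248
d((-6, -29), (-21, -8)) = 25.807
d((-6, -29), (7, 20)) = 50.6952
d((-6, -29), (15, 12)) = 46.0652
d((-6, -29), (-10, -26)) = 5.0 <-- minimum
d((-6, -29), (-28, 13)) = 47.4131
d((-6, -29), (14, -8)) = 29.0
d((-21, -8), (7, 20)) = 39.598
d((-21, -8), (15, 12)) = 41.1825
d((-21, -8), (-10, -26)) = 21.095
d((-21, -8), (-28, 13)) = 22.1359
d((-21, -8), (14, -8)) = 35.0
d((7, 20), (15, 12)) = 11.3137
d((7, 20), (-10, -26)) = 49.0408
d((7, 20), (-28, 13)) = 35.6931
d((7, 20), (14, -8)) = 28.8617
d((15, 12), (-10, -26)) = 45.4863
d((15, 12), (-28, 13)) = 43.0116
d((15, 12), (14, -8)) = 20.025
d((-10, -26), (-28, 13)) = 42.9535
d((-10, -26), (14, -8)) = 30.0
d((-28, 13), (14, -8)) = 46.9574

Closest pair: (-6, -29) and (-10, -26) with distance 5.0

The closest pair is (-6, -29) and (-10, -26) with Euclidean distance 5.0. For 10 points, brute-force pairwise comparison is shown above. For large n, the divide-and-conquer algorithm (sort by x, recurse on halves, check the dividing strip) achieves O(n log n).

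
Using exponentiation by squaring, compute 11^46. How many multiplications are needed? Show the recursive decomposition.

Computing 11^46 by squaring (build up from 11^1; each line after the first costs one multiplication):

11^1 = 11
11^2 = (11^1)^2 = 11^2 = 121
11^4 = (11^2)^2 = 121^2 = 14641
11^5 = 11 * 11^4 = 11 * 14641 = 161051
11^10 = (11^5)^2 = 161051^2 = 25937424601
11^11 = 11 * 11^10 = 11 * 25937424601 = 285311670611
11^22 = (11^11)^2 = 285311670611^2 = 81402749386839761113321
11^23 = 11 * 11^22 = 11 * 81402749386839761113321 = 895430243255237372246531
11^46 = (11^23)^2 = 895430243255237372246531^2 = 801795320536133573571931534665380233173841533961

Result: 801795320536133573571931534665380233173841533961
Multiplications needed: 8 (8 lines after 11^1)

11^46 = 801795320536133573571931534665380233173841533961. Using exponentiation by squaring, this requires 8 multiplications. The key idea: if the exponent is even, square the half-power; if odd, multiply by the base once.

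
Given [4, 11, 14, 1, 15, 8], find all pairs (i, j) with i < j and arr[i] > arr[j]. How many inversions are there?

Finding inversions in [4, 11, 14, 1, 15, 8]:

(0, 3): arr[0]=4 > arr[3]=1
(1, 3): arr[1]=11 > arr[3]=1
(1, 5): arr[1]=11 > arr[5]=8
(2, 3): arr[2]=14 > arr[3]=1
(2, 5): arr[2]=14 > arr[5]=8
(4, 5): arr[4]=15 > arr[5]=8

Total inversions: 6

The array has 6 inversion(s): (0,3), (1,3), (1,5), (2,3), (2,5), (4,5). Each pair (i,j) satisfies i < j and arr[i] > arr[j].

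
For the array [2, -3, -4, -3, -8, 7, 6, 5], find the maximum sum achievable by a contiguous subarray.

Using Kadane's algorithm on [2, -3, -4, -3, -8, 7, 6, 5]:

Scanning through the array:
Position 1 (value -3): max_ending_here = -1, max_so_far = 2
Position 2 (value -4): max_ending_here = -4, max_so_far = 2
Position 3 (value -3): max_ending_here = -3, max_so_far = 2
Position 4 (value -8): max_ending_here = -8, max_so_far = 2
Position 5 (value 7): max_ending_here = 7, max_so_far = 7
Position 6 (value 6): max_ending_here = 13, max_so_far = 13
Position 7 (value 5): max_ending_here = 18, max_so_far = 18

Maximum subarray: [7, 6, 5]
Maximum sum: 18

The maximum subarray is [7, 6, 5] with sum 18. This subarray runs from index 5 to index 7.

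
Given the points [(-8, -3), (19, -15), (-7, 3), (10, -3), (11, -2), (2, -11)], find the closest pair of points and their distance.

Computing all pairwise distances among 6 points:

d((-8, -3), (19, -15)) = 29.5466
d((-8, -3), (-7, 3)) = 6.0828
d((-8, -3), (10, -3)) = 18.0
d((-8, -3), (11, -2)) = 19.0263
d((-8, -3), (2, -11)) = 12.8062
d((19, -15), (-7, 3)) = 31.6228
d((19, -15), (10, -3)) = 15.0
d((19, -15), (11, -2)) = 15.2643
d((19, -15), (2, -11)) = 17.4642
d((-7, 3), (10, -3)) = 18.0278
d((-7, 3), (11, -2)) = 18.6815
d((-7, 3), (2, -11)) = 16.6433
d((10, -3), (11, -2)) = 1.4142 <-- minimum
d((10, -3), (2, -11)) = 11.3137
d((11, -2), (2, -11)) = 12.7279

Closest pair: (10, -3) and (11, -2) with distance 1.4142

The closest pair is (10, -3) and (11, -2) with Euclidean distance 1.4142. For 6 points, brute-force pairwise comparison is shown above. For large n, the divide-and-conquer algorithm (sort by x, recurse on halves, check the dividing strip) achieves O(n log n).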